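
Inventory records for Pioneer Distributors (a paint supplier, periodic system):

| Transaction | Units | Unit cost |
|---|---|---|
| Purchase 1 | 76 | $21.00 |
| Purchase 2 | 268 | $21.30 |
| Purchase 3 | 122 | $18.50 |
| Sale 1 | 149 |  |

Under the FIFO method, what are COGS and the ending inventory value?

Sale 1 (149) [FIFO — oldest first]: 76 @ $21.00 + 73 @ $21.30 = $3,150.90
Ending inventory: 195 @ $21.30 + 122 @ $18.50 = $6,410.50

COGS = $3,150.90; ending inventory = $6,410.50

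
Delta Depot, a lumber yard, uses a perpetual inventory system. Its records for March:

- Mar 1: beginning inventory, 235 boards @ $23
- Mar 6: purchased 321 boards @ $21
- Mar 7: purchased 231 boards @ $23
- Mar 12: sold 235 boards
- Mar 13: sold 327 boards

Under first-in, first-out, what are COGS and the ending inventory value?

COGS = $12,284; ending inventory = $5,175

Mar 12, 235 sold [FIFO — oldest first]: 235 @ $23 = $5,405
Mar 13, 327 sold [FIFO — oldest first]: 321 @ $21 + 6 @ $23 = $6,879
Total COGS = $5,405 + $6,879 = $12,284
Ending inventory: 225 @ $23 = $5,175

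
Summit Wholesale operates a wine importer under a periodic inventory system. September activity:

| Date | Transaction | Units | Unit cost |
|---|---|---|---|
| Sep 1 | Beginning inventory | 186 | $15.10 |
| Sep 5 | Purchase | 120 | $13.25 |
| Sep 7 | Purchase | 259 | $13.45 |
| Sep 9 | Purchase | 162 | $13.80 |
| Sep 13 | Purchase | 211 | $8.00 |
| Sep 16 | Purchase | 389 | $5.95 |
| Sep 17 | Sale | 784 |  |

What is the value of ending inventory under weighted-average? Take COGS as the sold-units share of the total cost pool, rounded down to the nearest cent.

Ending inventory = $5,777.94

Sep 17, sell 784: 784/1327 × $14,120.30 → $8,342.36
Ending inventory (cost pool remaining) = $5,777.94
Check: goods available $14,120.30 = COGS $8,342.36 + ending $5,777.94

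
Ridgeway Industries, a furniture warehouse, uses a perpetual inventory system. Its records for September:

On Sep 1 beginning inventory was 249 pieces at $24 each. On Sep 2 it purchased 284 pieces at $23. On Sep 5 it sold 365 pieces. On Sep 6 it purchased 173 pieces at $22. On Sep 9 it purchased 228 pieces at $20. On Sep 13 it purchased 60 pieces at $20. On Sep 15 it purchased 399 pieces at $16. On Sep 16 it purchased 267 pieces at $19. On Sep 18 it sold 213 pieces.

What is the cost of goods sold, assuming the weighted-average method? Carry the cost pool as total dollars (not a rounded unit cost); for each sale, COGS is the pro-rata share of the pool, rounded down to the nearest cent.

After Sep 1: 249 on hand, pool $5,976.00 (≈ $24.0000 each)
After Sep 2: 533 on hand, pool $12,508.00 (≈ $23.4672 each)
Sep 5, sell 365: 365/533 × $12,508.00 → $8,565.51
After Sep 6: 341 on hand, pool $7,748.49 (≈ $22.7228 each)
After Sep 9: 569 on hand, pool $12,308.49 (≈ $21.6318 each)
After Sep 13: 629 on hand, pool $13,508.49 (≈ $21.4761 each)
After Sep 15: 1028 on hand, pool $19,892.49 (≈ $19.3507 each)
After Sep 16: 1295 on hand, pool $24,965.49 (≈ $19.2784 each)
Sep 18, sell 213: 213/1295 × $24,965.49 → $4,106.29
Total COGS = $8,565.51 + $4,106.29 = $12,671.80
Ending inventory (cost pool remaining) = $20,859.20

COGS = $12,671.80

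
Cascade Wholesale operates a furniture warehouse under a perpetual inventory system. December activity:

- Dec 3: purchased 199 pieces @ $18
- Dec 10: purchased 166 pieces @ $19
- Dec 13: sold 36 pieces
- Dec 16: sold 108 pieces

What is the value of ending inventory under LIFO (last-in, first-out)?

Dec 13, 36 sold [LIFO — newest first]: 36 @ $19 = $684
Dec 16, 108 sold [LIFO — newest first]: 108 @ $19 = $2,052
Total COGS = $684 + $2,052 = $2,736
Ending inventory: 199 @ $18 + 22 @ $19 = $4,000

Ending inventory = $4,000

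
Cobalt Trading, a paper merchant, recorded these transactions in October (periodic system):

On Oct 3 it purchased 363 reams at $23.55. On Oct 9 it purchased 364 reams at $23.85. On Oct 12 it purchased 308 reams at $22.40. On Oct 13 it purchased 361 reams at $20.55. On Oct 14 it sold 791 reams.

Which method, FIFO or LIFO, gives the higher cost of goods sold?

FIFO COGS: 363 @ $23.55 + 364 @ $23.85 + 64 @ $22.40 = $18,663.65
LIFO COGS: 361 @ $20.55 + 308 @ $22.40 + 122 @ $23.85 = $17,227.45

FIFO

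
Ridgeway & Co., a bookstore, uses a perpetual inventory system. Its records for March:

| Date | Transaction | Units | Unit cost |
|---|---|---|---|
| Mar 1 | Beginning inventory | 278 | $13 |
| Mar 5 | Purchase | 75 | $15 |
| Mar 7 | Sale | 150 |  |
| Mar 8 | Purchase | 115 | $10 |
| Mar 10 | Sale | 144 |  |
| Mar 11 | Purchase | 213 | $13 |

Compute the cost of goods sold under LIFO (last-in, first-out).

COGS = $3,627

Mar 7, 150 sold [LIFO — newest first]: 75 @ $15 + 75 @ $13 = $2,100
Mar 10, 144 sold [LIFO — newest first]: 115 @ $10 + 29 @ $13 = $1,527
Total COGS = $2,100 + $1,527 = $3,627
Ending inventory: 174 @ $13 + 213 @ $13 = $5,031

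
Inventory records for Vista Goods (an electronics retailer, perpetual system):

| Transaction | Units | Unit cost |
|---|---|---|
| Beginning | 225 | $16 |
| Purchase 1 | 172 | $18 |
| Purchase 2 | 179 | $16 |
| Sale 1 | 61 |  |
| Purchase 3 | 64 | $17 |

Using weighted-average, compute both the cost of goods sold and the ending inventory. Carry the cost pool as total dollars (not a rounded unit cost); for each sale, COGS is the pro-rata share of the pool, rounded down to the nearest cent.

After Beginning: 225 on hand, pool $3,600.00 (≈ $16.0000 each)
After Purchase 1: 397 on hand, pool $6,696.00 (≈ $16.8665 each)
After Purchase 2: 576 on hand, pool $9,560.00 (≈ $16.5972 each)
Sale 1, sell 61: 61/576 × $9,560.00 → $1,012.43
After Purchase 3: 579 on hand, pool $9,635.57 (≈ $16.6417 each)
Ending inventory (cost pool remaining) = $9,635.57

COGS = $1,012.43; ending inventory = $9,635.57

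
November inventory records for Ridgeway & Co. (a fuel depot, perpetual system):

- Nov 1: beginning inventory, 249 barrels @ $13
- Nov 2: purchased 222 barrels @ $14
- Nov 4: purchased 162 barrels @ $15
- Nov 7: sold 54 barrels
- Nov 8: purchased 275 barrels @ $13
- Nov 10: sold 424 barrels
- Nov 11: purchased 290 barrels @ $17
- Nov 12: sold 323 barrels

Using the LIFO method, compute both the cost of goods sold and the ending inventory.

Nov 7, 54 sold [LIFO — newest first]: 54 @ $15 = $810
Nov 10, 424 sold [LIFO — newest first]: 275 @ $13 + 108 @ $15 + 41 @ $14 = $5,769
Nov 12, 323 sold [LIFO — newest first]: 290 @ $17 + 33 @ $14 = $5,392
Total COGS = $810 + $5,769 + $5,392 = $11,971
Ending inventory: 249 @ $13 + 148 @ $14 = $5,309

COGS = $11,971; ending inventory = $5,309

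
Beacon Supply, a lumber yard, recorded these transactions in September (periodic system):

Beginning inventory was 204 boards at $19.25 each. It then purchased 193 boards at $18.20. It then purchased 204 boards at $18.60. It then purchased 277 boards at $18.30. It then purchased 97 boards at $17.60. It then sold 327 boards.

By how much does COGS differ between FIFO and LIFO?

FIFO COGS: 204 @ $19.25 + 123 @ $18.20 = $6,165.60
LIFO COGS: 97 @ $17.60 + 230 @ $18.30 = $5,916.20
Difference = |$6,165.60 − $5,916.20| = $249.40

$249.40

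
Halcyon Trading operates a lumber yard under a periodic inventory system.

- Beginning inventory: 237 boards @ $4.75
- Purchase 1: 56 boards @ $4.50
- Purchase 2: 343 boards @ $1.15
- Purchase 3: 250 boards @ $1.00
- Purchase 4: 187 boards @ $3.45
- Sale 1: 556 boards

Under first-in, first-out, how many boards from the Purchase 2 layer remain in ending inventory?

Sale 1 (556) [FIFO — oldest first]: 237 @ $4.75 + 56 @ $4.50 + 263 @ $1.15 = $1,680.20
Ending inventory: 80 @ $1.15 + 250 @ $1.00 + 187 @ $3.45 = $987.15

80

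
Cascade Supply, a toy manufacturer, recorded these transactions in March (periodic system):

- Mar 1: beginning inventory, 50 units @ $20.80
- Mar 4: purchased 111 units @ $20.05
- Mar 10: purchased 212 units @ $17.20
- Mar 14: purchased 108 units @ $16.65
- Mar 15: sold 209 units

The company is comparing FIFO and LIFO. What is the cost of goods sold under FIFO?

FIFO COGS: 50 @ $20.80 + 111 @ $20.05 + 48 @ $17.20 = $4,091.15
LIFO COGS: 108 @ $16.65 + 101 @ $17.20 = $3,535.40

COGS = $4,091.15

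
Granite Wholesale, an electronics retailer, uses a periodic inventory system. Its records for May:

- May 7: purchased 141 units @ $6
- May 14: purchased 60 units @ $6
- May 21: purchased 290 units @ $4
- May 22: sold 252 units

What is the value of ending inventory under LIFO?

May 22, 252 sold [LIFO — newest first]: 252 @ $4 = $1,008
Ending inventory: 141 @ $6 + 60 @ $6 + 38 @ $4 = $1,358
Check: goods available $2,366 = COGS $1,008 + ending $1,358

Ending inventory = $1,358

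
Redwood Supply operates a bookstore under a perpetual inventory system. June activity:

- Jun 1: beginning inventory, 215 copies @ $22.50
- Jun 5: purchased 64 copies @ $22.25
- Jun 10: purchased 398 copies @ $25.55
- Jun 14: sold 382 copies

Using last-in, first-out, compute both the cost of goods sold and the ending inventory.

Jun 14, 382 sold [LIFO — newest first]: 382 @ $25.55 = $9,760.10
Ending inventory: 215 @ $22.50 + 64 @ $22.25 + 16 @ $25.55 = $6,670.30

COGS = $9,760.10; ending inventory = $6,670.30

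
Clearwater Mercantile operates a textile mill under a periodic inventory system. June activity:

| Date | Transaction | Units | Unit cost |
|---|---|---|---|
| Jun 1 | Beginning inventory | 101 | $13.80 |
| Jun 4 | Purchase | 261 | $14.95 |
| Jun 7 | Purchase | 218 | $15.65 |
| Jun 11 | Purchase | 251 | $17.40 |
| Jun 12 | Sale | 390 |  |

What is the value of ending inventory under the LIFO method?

Ending inventory = $6,532.10

Jun 12, 390 sold [LIFO — newest first]: 251 @ $17.40 + 139 @ $15.65 = $6,542.75
Ending inventory: 101 @ $13.80 + 261 @ $14.95 + 79 @ $15.65 = $6,532.10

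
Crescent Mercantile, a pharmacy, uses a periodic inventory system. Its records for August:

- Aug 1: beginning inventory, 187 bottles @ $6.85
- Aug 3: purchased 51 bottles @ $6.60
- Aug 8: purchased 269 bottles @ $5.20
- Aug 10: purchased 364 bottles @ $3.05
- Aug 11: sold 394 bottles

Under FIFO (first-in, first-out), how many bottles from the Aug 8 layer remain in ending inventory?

Aug 11, 394 sold [FIFO — oldest first]: 187 @ $6.85 + 51 @ $6.60 + 156 @ $5.20 = $2,428.75
Ending inventory: 113 @ $5.20 + 364 @ $3.05 = $1,697.80
Check: goods available $4,126.55 = COGS $2,428.75 + ending $1,697.80

113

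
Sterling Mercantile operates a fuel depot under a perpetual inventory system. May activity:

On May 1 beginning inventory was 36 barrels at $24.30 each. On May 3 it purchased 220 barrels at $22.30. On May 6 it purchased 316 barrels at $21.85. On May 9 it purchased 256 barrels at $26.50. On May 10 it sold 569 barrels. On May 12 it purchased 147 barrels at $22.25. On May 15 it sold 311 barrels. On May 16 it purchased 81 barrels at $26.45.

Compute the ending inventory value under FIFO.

May 10, 569 sold [FIFO — oldest first]: 36 @ $24.30 + 220 @ $22.30 + 313 @ $21.85 = $12,619.85
May 15, 311 sold [FIFO — oldest first]: 3 @ $21.85 + 256 @ $26.50 + 52 @ $22.25 = $8,006.55
Total COGS = $12,619.85 + $8,006.55 = $20,626.40
Ending inventory: 95 @ $22.25 + 81 @ $26.45 = $4,256.20

Ending inventory = $4,256.20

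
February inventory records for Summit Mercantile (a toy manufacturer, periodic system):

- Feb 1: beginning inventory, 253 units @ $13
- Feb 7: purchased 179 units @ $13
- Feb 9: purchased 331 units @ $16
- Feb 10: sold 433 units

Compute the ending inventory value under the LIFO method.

Feb 10, 433 sold [LIFO — newest first]: 331 @ $16 + 102 @ $13 = $6,622
Ending inventory: 253 @ $13 + 77 @ $13 = $4,290

Ending inventory = $4,290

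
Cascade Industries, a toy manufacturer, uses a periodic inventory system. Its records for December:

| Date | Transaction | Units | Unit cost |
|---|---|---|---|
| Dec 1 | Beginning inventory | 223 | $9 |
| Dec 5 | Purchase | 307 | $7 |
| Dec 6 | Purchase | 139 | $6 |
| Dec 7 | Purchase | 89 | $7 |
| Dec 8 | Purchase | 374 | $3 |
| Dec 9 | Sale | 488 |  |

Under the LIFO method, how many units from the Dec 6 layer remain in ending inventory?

Dec 9, 488 sold [LIFO — newest first]: 374 @ $3 + 89 @ $7 + 25 @ $6 = $1,895
Ending inventory: 223 @ $9 + 307 @ $7 + 114 @ $6 = $4,840
Check: goods available $6,735 = COGS $1,895 + ending $4,840

114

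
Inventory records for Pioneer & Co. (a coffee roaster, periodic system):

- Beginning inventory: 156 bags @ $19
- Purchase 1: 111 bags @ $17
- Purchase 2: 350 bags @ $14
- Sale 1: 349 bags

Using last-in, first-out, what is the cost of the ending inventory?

Ending inventory = $4,865

Sale 1 (349) [LIFO — newest first]: 349 @ $14 = $4,886
Ending inventory: 156 @ $19 + 111 @ $17 + 1 @ $14 = $4,865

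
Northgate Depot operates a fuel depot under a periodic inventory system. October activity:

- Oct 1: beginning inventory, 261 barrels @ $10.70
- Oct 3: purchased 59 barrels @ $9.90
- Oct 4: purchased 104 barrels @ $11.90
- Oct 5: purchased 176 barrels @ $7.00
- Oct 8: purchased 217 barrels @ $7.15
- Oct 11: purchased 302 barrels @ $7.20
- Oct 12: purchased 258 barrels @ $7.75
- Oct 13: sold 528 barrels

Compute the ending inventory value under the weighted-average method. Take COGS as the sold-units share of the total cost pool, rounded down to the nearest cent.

Ending inventory = $7,134.72

Oct 13, sell 528: 528/1377 × $11,571.85 → $4,437.13
Ending inventory (cost pool remaining) = $7,134.72
Check: goods available $11,571.85 = COGS $4,437.13 + ending $7,134.72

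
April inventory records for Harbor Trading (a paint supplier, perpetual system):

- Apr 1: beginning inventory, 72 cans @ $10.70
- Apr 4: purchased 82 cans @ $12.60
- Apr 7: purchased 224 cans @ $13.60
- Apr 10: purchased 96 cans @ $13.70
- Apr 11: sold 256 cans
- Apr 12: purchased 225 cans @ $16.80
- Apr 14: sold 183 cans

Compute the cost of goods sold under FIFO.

COGS = $5,685.70

Apr 11, 256 sold [FIFO — oldest first]: 72 @ $10.70 + 82 @ $12.60 + 102 @ $13.60 = $3,190.80
Apr 14, 183 sold [FIFO — oldest first]: 122 @ $13.60 + 61 @ $13.70 = $2,494.90
Total COGS = $3,190.80 + $2,494.90 = $5,685.70
Ending inventory: 35 @ $13.70 + 225 @ $16.80 = $4,259.50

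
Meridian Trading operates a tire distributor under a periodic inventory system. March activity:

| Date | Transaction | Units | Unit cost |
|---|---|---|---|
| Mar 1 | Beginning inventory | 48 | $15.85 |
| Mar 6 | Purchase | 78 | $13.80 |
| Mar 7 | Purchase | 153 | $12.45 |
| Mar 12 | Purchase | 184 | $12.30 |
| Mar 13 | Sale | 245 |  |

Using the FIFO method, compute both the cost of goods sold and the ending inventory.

Mar 13, 245 sold [FIFO — oldest first]: 48 @ $15.85 + 78 @ $13.80 + 119 @ $12.45 = $3,318.75
Ending inventory: 34 @ $12.45 + 184 @ $12.30 = $2,686.50

COGS = $3,318.75; ending inventory = $2,686.50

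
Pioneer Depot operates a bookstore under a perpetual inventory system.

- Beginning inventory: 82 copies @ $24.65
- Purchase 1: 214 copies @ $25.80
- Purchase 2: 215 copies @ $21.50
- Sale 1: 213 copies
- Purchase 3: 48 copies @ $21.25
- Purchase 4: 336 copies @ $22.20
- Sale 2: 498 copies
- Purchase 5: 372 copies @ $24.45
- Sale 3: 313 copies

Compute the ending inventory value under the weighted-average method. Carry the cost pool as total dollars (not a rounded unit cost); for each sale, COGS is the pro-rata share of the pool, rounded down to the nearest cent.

After Beginning: 82 on hand, pool $2,021.30 (≈ $24.6500 each)
After Purchase 1: 296 on hand, pool $7,542.50 (≈ $25.4814 each)
After Purchase 2: 511 on hand, pool $12,165.00 (≈ $23.8063 each)
Sale 1, sell 213: 213/511 × $12,165.00 → $5,070.73
After Purchase 3: 346 on hand, pool $8,114.27 (≈ $23.4516 each)
After Purchase 4: 682 on hand, pool $15,573.47 (≈ $22.8350 each)
Sale 2, sell 498: 498/682 × $15,573.47 → $11,371.83
After Purchase 5: 556 on hand, pool $13,297.04 (≈ $23.9155 each)
Sale 3, sell 313: 313/556 × $13,297.04 → $7,485.56
Total COGS = $5,070.73 + $11,371.83 + $7,485.56 = $23,928.12
Ending inventory (cost pool remaining) = $5,811.48

Ending inventory = $5,811.48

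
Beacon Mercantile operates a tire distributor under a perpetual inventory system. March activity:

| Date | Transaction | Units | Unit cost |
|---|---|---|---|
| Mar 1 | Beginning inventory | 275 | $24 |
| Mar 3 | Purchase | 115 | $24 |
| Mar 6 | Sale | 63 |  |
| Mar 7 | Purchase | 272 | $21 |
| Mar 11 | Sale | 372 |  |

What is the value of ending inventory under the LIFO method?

Mar 6, 63 sold [LIFO — newest first]: 63 @ $24 = $1,512
Mar 11, 372 sold [LIFO — newest first]: 272 @ $21 + 52 @ $24 + 48 @ $24 = $8,112
Total COGS = $1,512 + $8,112 = $9,624
Ending inventory: 227 @ $24 = $5,448
Check: goods available $15,072 = COGS $9,624 + ending $5,448

Ending inventory = $5,448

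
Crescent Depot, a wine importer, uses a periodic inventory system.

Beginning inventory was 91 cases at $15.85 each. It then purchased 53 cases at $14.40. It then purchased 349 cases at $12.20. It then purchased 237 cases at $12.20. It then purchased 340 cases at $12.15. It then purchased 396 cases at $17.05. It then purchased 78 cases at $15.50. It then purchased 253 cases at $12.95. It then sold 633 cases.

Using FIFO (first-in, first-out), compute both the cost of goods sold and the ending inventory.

Sale 1 (633) [FIFO — oldest first]: 91 @ $15.85 + 53 @ $14.40 + 349 @ $12.20 + 140 @ $12.20 = $8,171.35
Ending inventory: 97 @ $12.20 + 340 @ $12.15 + 396 @ $17.05 + 78 @ $15.50 + 253 @ $12.95 = $16,551.55
Check: goods available $24,722.90 = COGS $8,171.35 + ending $16,551.55

COGS = $8,171.35; ending inventory = $16,551.55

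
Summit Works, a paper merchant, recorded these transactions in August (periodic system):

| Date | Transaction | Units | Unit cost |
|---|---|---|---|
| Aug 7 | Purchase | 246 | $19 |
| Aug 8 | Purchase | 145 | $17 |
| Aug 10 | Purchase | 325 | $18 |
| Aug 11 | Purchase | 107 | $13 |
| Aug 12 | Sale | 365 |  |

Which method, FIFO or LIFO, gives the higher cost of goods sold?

FIFO COGS: 246 @ $19 + 119 @ $17 = $6,697
LIFO COGS: 107 @ $13 + 258 @ $18 = $6,035

FIFO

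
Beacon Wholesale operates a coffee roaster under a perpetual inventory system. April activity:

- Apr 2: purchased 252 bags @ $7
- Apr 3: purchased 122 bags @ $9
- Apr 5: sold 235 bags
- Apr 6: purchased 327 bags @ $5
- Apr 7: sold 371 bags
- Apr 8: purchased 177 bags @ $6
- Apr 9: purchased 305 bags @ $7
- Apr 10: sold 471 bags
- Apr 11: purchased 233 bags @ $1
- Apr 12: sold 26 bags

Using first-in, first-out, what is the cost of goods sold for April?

Apr 5, 235 sold [FIFO — oldest first]: 235 @ $7 = $1,645
Apr 7, 371 sold [FIFO — oldest first]: 17 @ $7 + 122 @ $9 + 232 @ $5 = $2,377
Apr 10, 471 sold [FIFO — oldest first]: 95 @ $5 + 177 @ $6 + 199 @ $7 = $2,930
Apr 12, 26 sold [FIFO — oldest first]: 26 @ $7 = $182
Total COGS = $1,645 + $2,377 + $2,930 + $182 = $7,134
Ending inventory: 80 @ $7 + 233 @ $1 = $793

COGS = $7,134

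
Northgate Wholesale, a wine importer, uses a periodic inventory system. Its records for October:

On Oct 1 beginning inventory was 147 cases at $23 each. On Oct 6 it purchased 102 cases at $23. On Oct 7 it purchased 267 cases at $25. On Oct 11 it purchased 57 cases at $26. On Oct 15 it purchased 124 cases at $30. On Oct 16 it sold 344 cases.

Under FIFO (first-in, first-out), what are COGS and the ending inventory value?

Oct 16, 344 sold [FIFO — oldest first]: 147 @ $23 + 102 @ $23 + 95 @ $25 = $8,102
Ending inventory: 172 @ $25 + 57 @ $26 + 124 @ $30 = $9,502
Check: goods available $17,604 = COGS $8,102 + ending $9,502

COGS = $8,102; ending inventory = $9,502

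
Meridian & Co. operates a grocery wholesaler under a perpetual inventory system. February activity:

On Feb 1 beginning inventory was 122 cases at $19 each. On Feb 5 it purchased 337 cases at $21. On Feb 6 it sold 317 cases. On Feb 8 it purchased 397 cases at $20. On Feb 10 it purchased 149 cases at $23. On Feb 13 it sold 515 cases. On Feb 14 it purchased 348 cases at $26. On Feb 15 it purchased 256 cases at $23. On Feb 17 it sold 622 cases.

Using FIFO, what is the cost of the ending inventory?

Ending inventory = $3,565

Feb 6, 317 sold [FIFO — oldest first]: 122 @ $19 + 195 @ $21 = $6,413
Feb 13, 515 sold [FIFO — oldest first]: 142 @ $21 + 373 @ $20 = $10,442
Feb 17, 622 sold [FIFO — oldest first]: 24 @ $20 + 149 @ $23 + 348 @ $26 + 101 @ $23 = $15,278
Total COGS = $6,413 + $10,442 + $15,278 = $32,133
Ending inventory: 155 @ $23 = $3,565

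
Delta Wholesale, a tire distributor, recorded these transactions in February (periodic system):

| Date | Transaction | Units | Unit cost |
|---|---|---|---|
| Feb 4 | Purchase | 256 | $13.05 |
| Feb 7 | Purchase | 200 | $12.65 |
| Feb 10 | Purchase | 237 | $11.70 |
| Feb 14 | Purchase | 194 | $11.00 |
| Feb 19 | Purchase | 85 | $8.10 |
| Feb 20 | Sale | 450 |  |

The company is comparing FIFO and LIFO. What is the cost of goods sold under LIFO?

FIFO COGS: 256 @ $13.05 + 194 @ $12.65 = $5,794.90
LIFO COGS: 85 @ $8.10 + 194 @ $11.00 + 171 @ $11.70 = $4,823.20

COGS = $4,823.20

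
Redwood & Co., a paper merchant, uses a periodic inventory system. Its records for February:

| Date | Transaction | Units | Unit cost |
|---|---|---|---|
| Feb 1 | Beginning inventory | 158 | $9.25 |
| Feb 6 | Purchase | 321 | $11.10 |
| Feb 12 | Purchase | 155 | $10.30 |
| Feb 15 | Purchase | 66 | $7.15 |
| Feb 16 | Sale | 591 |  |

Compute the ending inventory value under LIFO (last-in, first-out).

Feb 16, 591 sold [LIFO — newest first]: 66 @ $7.15 + 155 @ $10.30 + 321 @ $11.10 + 49 @ $9.25 = $6,084.75
Ending inventory: 109 @ $9.25 = $1,008.25
Check: goods available $7,093.00 = COGS $6,084.75 + ending $1,008.25

Ending inventory = $1,008.25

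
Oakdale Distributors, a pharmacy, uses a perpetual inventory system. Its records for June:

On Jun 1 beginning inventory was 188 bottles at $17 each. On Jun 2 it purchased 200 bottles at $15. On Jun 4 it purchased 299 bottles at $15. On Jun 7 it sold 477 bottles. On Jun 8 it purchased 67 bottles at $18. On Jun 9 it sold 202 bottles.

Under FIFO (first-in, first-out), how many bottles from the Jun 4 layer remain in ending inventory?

Jun 7, 477 sold [FIFO — oldest first]: 188 @ $17 + 200 @ $15 + 89 @ $15 = $7,531
Jun 9, 202 sold [FIFO — oldest first]: 202 @ $15 = $3,030
Total COGS = $7,531 + $3,030 = $10,561
Ending inventory: 8 @ $15 + 67 @ $18 = $1,326

8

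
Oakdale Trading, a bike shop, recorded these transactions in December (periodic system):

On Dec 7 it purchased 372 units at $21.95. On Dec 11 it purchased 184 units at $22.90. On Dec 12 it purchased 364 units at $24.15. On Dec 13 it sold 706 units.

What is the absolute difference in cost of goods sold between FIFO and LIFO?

FIFO COGS: 372 @ $21.95 + 184 @ $22.90 + 150 @ $24.15 = $16,001.50
LIFO COGS: 364 @ $24.15 + 184 @ $22.90 + 158 @ $21.95 = $16,472.30
Difference = |$16,001.50 − $16,472.30| = $470.80

$470.80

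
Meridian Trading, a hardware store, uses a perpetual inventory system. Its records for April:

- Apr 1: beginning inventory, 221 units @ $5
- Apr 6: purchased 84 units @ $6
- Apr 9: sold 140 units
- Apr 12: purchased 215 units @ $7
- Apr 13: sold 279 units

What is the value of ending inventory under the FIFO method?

Ending inventory = $707

Apr 9, 140 sold [FIFO — oldest first]: 140 @ $5 = $700
Apr 13, 279 sold [FIFO — oldest first]: 81 @ $5 + 84 @ $6 + 114 @ $7 = $1,707
Total COGS = $700 + $1,707 = $2,407
Ending inventory: 101 @ $7 = $707
Check: goods available $3,114 = COGS $2,407 + ending $707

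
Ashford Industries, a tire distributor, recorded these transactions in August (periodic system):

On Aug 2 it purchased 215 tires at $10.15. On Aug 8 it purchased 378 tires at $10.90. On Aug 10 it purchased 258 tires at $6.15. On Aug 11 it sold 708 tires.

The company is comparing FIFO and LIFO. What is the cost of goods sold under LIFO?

COGS = $6,437.70

FIFO COGS: 215 @ $10.15 + 378 @ $10.90 + 115 @ $6.15 = $7,009.70
LIFO COGS: 258 @ $6.15 + 378 @ $10.90 + 72 @ $10.15 = $6,437.70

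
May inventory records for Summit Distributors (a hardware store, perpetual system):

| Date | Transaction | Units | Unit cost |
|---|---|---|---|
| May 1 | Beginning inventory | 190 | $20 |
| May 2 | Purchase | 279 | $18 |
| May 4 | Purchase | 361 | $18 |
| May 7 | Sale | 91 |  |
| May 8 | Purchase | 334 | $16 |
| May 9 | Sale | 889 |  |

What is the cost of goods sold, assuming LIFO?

COGS = $16,984

May 7, 91 sold [LIFO — newest first]: 91 @ $18 = $1,638
May 9, 889 sold [LIFO — newest first]: 334 @ $16 + 270 @ $18 + 279 @ $18 + 6 @ $20 = $15,346
Total COGS = $1,638 + $15,346 = $16,984
Ending inventory: 184 @ $20 = $3,680
Check: goods available $20,664 = COGS $16,984 + ending $3,680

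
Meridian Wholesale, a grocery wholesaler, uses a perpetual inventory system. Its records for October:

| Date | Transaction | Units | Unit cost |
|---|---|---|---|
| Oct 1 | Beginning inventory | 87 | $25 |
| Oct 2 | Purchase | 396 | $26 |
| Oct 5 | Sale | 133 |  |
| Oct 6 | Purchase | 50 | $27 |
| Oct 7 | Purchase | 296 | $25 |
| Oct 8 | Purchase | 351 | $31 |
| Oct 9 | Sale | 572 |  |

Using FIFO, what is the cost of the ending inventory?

Oct 5, 133 sold [FIFO — oldest first]: 87 @ $25 + 46 @ $26 = $3,371
Oct 9, 572 sold [FIFO — oldest first]: 350 @ $26 + 50 @ $27 + 172 @ $25 = $14,750
Total COGS = $3,371 + $14,750 = $18,121
Ending inventory: 124 @ $25 + 351 @ $31 = $13,981

Ending inventory = $13,981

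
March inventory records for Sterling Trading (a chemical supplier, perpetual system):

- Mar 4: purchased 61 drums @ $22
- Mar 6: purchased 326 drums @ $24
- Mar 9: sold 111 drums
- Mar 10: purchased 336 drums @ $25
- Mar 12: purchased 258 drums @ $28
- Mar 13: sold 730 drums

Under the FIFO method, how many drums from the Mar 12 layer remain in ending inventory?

140

Mar 9, 111 sold [FIFO — oldest first]: 61 @ $22 + 50 @ $24 = $2,542
Mar 13, 730 sold [FIFO — oldest first]: 276 @ $24 + 336 @ $25 + 118 @ $28 = $18,328
Total COGS = $2,542 + $18,328 = $20,870
Ending inventory: 140 @ $28 = $3,920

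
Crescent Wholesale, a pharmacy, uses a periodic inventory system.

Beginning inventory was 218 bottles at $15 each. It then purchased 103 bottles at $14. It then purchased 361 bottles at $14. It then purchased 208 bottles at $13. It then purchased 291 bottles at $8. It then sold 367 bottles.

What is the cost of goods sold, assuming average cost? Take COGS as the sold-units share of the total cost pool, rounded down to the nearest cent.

Sale 1, sell 367: 367/1181 × $14,798.00 → $4,598.53
Ending inventory (cost pool remaining) = $10,199.47
Check: goods available $14,798.00 = COGS $4,598.53 + ending $10,199.47

COGS = $4,598.53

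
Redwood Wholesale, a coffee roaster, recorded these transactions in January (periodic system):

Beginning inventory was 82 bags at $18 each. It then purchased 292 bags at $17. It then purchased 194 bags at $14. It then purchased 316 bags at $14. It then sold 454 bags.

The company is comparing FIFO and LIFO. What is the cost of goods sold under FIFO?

COGS = $7,560

FIFO COGS: 82 @ $18 + 292 @ $17 + 80 @ $14 = $7,560
LIFO COGS: 316 @ $14 + 138 @ $14 = $6,356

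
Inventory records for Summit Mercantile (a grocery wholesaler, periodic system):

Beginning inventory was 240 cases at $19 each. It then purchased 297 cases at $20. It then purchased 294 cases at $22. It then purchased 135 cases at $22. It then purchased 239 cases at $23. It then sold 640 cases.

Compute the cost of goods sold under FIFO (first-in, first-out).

COGS = $12,766

Sale 1 (640) [FIFO — oldest first]: 240 @ $19 + 297 @ $20 + 103 @ $22 = $12,766
Ending inventory: 191 @ $22 + 135 @ $22 + 239 @ $23 = $12,669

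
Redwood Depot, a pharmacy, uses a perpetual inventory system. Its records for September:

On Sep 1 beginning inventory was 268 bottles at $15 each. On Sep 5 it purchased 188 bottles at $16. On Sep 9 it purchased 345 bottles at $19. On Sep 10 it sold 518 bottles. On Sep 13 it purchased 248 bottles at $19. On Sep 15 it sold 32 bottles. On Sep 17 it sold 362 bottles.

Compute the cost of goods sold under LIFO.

Sep 10, 518 sold [LIFO — newest first]: 345 @ $19 + 173 @ $16 = $9,323
Sep 15, 32 sold [LIFO — newest first]: 32 @ $19 = $608
Sep 17, 362 sold [LIFO — newest first]: 216 @ $19 + 15 @ $16 + 131 @ $15 = $6,309
Total COGS = $9,323 + $608 + $6,309 = $16,240
Ending inventory: 137 @ $15 = $2,055
Check: goods available $18,295 = COGS $16,240 + ending $2,055

COGS = $16,240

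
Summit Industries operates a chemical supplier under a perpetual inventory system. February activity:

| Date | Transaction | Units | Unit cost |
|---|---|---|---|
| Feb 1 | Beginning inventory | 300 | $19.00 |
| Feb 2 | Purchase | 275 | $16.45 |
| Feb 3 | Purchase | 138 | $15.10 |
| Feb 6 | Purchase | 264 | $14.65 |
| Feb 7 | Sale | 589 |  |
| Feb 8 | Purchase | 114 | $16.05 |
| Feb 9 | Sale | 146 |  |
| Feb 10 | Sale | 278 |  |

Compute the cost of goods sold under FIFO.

COGS = $16,752.95

Feb 7, 589 sold [FIFO — oldest first]: 300 @ $19.00 + 275 @ $16.45 + 14 @ $15.10 = $10,435.15
Feb 9, 146 sold [FIFO — oldest first]: 124 @ $15.10 + 22 @ $14.65 = $2,194.70
Feb 10, 278 sold [FIFO — oldest first]: 242 @ $14.65 + 36 @ $16.05 = $4,123.10
Total COGS = $10,435.15 + $2,194.70 + $4,123.10 = $16,752.95
Ending inventory: 78 @ $16.05 = $1,251.90
Check: goods available $18,004.85 = COGS $16,752.95 + ending $1,251.90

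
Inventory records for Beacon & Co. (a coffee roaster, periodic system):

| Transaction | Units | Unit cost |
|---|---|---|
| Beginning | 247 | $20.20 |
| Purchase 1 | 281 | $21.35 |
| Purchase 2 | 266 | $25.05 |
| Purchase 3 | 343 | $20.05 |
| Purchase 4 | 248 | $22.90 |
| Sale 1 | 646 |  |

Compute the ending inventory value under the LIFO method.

Sale 1 (646) [LIFO — newest first]: 248 @ $22.90 + 343 @ $20.05 + 55 @ $25.05 = $13,934.10
Ending inventory: 247 @ $20.20 + 281 @ $21.35 + 211 @ $25.05 = $16,274.30

Ending inventory = $16,274.30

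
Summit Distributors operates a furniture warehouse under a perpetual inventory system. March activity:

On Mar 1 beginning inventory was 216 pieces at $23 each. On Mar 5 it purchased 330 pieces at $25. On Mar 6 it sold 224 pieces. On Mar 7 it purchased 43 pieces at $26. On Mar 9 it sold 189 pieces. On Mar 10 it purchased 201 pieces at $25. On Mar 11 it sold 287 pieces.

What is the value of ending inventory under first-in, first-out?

Ending inventory = $2,250

Mar 6, 224 sold [FIFO — oldest first]: 216 @ $23 + 8 @ $25 = $5,168
Mar 9, 189 sold [FIFO — oldest first]: 189 @ $25 = $4,725
Mar 11, 287 sold [FIFO — oldest first]: 133 @ $25 + 43 @ $26 + 111 @ $25 = $7,218
Total COGS = $5,168 + $4,725 + $7,218 = $17,111
Ending inventory: 90 @ $25 = $2,250
Check: goods available $19,361 = COGS $17,111 + ending $2,250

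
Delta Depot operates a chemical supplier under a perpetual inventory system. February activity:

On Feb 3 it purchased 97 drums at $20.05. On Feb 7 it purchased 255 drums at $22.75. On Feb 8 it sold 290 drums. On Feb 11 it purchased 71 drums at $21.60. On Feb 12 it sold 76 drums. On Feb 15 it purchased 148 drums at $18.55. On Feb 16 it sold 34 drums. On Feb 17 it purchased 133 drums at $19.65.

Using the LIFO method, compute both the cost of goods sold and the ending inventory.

COGS = $8,767.55; ending inventory = $5,871.00

Feb 8, 290 sold [LIFO — newest first]: 255 @ $22.75 + 35 @ $20.05 = $6,503.00
Feb 12, 76 sold [LIFO — newest first]: 71 @ $21.60 + 5 @ $20.05 = $1,633.85
Feb 16, 34 sold [LIFO — newest first]: 34 @ $18.55 = $630.70
Total COGS = $6,503.00 + $1,633.85 + $630.70 = $8,767.55
Ending inventory: 57 @ $20.05 + 114 @ $18.55 + 133 @ $19.65 = $5,871.00
Check: goods available $14,638.55 = COGS $8,767.55 + ending $5,871.00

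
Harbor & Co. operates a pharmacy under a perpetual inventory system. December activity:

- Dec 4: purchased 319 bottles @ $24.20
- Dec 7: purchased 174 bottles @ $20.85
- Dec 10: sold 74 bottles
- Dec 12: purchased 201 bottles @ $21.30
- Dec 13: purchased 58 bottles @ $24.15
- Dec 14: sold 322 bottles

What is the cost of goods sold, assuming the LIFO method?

COGS = $8,538.45

Dec 10, 74 sold [LIFO — newest first]: 74 @ $20.85 = $1,542.90
Dec 14, 322 sold [LIFO — newest first]: 58 @ $24.15 + 201 @ $21.30 + 63 @ $20.85 = $6,995.55
Total COGS = $1,542.90 + $6,995.55 = $8,538.45
Ending inventory: 319 @ $24.20 + 37 @ $20.85 = $8,491.25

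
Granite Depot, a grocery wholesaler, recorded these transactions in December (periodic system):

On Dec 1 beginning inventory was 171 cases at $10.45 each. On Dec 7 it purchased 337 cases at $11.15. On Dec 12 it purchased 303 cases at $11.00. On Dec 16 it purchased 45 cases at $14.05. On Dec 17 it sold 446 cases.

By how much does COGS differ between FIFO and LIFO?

$204.75

FIFO COGS: 171 @ $10.45 + 275 @ $11.15 = $4,853.20
LIFO COGS: 45 @ $14.05 + 303 @ $11.00 + 98 @ $11.15 = $5,057.95
Difference = |$4,853.20 − $5,057.95| = $204.75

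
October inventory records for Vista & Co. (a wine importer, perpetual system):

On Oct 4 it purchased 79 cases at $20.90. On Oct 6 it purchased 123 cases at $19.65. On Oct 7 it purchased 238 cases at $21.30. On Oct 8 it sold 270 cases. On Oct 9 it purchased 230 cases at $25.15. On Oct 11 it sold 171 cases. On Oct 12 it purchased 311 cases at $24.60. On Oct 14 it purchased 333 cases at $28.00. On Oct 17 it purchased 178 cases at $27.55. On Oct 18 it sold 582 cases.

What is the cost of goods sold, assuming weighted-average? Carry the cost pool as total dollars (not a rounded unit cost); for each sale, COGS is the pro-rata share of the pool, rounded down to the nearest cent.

COGS = $24,657.64

After Oct 4: 79 on hand, pool $1,651.10 (≈ $20.9000 each)
After Oct 6: 202 on hand, pool $4,068.05 (≈ $20.1389 each)
After Oct 7: 440 on hand, pool $9,137.45 (≈ $20.7669 each)
Oct 8, sell 270: 270/440 × $9,137.45 → $5,607.07
After Oct 9: 400 on hand, pool $9,314.88 (≈ $23.2872 each)
Oct 11, sell 171: 171/400 × $9,314.88 → $3,982.11
After Oct 12: 540 on hand, pool $12,983.37 (≈ $24.0433 each)
After Oct 14: 873 on hand, pool $22,307.37 (≈ $25.5525 each)
After Oct 17: 1051 on hand, pool $27,211.27 (≈ $25.8908 each)
Oct 18, sell 582: 582/1051 × $27,211.27 → $15,068.46
Total COGS = $5,607.07 + $3,982.11 + $15,068.46 = $24,657.64
Ending inventory (cost pool remaining) = $12,142.81
Check: goods available $36,800.45 = COGS $24,657.64 + ending $12,142.81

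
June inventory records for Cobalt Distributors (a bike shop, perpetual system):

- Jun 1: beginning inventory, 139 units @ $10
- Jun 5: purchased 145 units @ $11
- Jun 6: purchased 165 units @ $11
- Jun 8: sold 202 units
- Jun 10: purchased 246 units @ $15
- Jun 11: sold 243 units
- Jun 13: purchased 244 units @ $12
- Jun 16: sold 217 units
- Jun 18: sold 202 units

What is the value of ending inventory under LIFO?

Jun 8, 202 sold [LIFO — newest first]: 165 @ $11 + 37 @ $11 = $2,222
Jun 11, 243 sold [LIFO — newest first]: 243 @ $15 = $3,645
Jun 16, 217 sold [LIFO — newest first]: 217 @ $12 = $2,604
Jun 18, 202 sold [LIFO — newest first]: 27 @ $12 + 3 @ $15 + 108 @ $11 + 64 @ $10 = $2,197
Total COGS = $2,222 + $3,645 + $2,604 + $2,197 = $10,668
Ending inventory: 75 @ $10 = $750
Check: goods available $11,418 = COGS $10,668 + ending $750

Ending inventory = $750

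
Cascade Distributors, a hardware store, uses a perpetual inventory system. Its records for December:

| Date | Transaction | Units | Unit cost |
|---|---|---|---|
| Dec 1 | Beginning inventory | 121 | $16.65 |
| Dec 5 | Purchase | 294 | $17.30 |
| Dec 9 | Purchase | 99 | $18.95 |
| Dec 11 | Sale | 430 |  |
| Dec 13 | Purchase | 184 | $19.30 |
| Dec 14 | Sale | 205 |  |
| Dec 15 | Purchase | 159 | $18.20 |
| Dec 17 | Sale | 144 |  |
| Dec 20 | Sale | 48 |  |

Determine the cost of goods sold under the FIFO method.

COGS = $14,875.90

Dec 11, 430 sold [FIFO — oldest first]: 121 @ $16.65 + 294 @ $17.30 + 15 @ $18.95 = $7,385.10
Dec 14, 205 sold [FIFO — oldest first]: 84 @ $18.95 + 121 @ $19.30 = $3,927.10
Dec 17, 144 sold [FIFO — oldest first]: 63 @ $19.30 + 81 @ $18.20 = $2,690.10
Dec 20, 48 sold [FIFO — oldest first]: 48 @ $18.20 = $873.60
Total COGS = $7,385.10 + $3,927.10 + $2,690.10 + $873.60 = $14,875.90
Ending inventory: 30 @ $18.20 = $546.00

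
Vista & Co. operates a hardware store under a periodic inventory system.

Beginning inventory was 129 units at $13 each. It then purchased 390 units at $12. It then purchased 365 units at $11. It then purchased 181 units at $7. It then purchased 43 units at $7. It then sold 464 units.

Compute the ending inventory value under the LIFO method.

Sale 1 (464) [LIFO — newest first]: 43 @ $7 + 181 @ $7 + 240 @ $11 = $4,208
Ending inventory: 129 @ $13 + 390 @ $12 + 125 @ $11 = $7,732

Ending inventory = $7,732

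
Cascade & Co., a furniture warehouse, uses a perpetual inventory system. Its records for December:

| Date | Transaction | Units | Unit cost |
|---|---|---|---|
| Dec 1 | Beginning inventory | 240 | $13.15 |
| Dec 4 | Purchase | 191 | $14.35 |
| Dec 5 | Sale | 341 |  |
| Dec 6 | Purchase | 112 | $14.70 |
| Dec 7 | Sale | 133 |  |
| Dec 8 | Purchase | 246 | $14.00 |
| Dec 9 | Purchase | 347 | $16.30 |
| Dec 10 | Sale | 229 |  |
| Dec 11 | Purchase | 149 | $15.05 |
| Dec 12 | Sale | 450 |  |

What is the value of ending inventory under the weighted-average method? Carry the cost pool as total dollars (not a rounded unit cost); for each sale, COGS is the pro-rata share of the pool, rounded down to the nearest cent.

After Dec 1: 240 on hand, pool $3,156.00 (≈ $13.1500 each)
After Dec 4: 431 on hand, pool $5,896.85 (≈ $13.6818 each)
Dec 5, sell 341: 341/431 × $5,896.85 → $4,665.48
After Dec 6: 202 on hand, pool $2,877.77 (≈ $14.2464 each)
Dec 7, sell 133: 133/202 × $2,877.77 → $1,894.76
After Dec 8: 315 on hand, pool $4,427.01 (≈ $14.0540 each)
After Dec 9: 662 on hand, pool $10,083.11 (≈ $15.2313 each)
Dec 10, sell 229: 229/662 × $10,083.11 → $3,487.96
After Dec 11: 582 on hand, pool $8,837.60 (≈ $15.1849 each)
Dec 12, sell 450: 450/582 × $8,837.60 → $6,833.19
Total COGS = $4,665.48 + $1,894.76 + $3,487.96 + $6,833.19 = $16,881.39
Ending inventory (cost pool remaining) = $2,004.41

Ending inventory = $2,004.41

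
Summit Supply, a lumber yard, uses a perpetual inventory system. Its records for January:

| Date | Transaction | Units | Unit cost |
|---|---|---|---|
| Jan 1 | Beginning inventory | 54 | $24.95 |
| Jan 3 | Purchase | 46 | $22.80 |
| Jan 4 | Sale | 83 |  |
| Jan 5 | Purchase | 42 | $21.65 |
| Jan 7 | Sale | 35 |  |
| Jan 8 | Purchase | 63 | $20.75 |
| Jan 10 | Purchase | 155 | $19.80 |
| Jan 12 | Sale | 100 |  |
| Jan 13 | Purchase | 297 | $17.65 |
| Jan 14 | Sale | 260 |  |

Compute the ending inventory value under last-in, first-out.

Jan 4, 83 sold [LIFO — newest first]: 46 @ $22.80 + 37 @ $24.95 = $1,971.95
Jan 7, 35 sold [LIFO — newest first]: 35 @ $21.65 = $757.75
Jan 12, 100 sold [LIFO — newest first]: 100 @ $19.80 = $1,980.00
Jan 14, 260 sold [LIFO — newest first]: 260 @ $17.65 = $4,589.00
Total COGS = $1,971.95 + $757.75 + $1,980.00 + $4,589.00 = $9,298.70
Ending inventory: 17 @ $24.95 + 7 @ $21.65 + 63 @ $20.75 + 55 @ $19.80 + 37 @ $17.65 = $3,625.00

Ending inventory = $3,625.00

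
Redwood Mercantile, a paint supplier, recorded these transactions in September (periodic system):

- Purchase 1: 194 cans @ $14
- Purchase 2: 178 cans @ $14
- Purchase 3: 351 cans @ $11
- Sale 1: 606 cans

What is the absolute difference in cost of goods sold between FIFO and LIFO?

$351

FIFO COGS: 194 @ $14 + 178 @ $14 + 234 @ $11 = $7,782
LIFO COGS: 351 @ $11 + 178 @ $14 + 77 @ $14 = $7,431
Difference = |$7,782 − $7,431| = $351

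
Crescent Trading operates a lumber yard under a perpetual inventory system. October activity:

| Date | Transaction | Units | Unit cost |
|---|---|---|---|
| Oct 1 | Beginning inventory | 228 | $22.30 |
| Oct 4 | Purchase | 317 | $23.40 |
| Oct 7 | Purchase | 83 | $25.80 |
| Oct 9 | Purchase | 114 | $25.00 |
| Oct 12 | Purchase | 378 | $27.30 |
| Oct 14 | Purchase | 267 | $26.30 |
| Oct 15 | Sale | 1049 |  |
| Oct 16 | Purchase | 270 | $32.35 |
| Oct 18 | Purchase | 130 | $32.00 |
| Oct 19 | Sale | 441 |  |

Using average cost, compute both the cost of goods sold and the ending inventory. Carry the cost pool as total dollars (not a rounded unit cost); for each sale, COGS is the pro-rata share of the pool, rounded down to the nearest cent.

After Oct 1: 228 on hand, pool $5,084.40 (≈ $22.3000 each)
After Oct 4: 545 on hand, pool $12,502.20 (≈ $22.9398 each)
After Oct 7: 628 on hand, pool $14,643.60 (≈ $23.3178 each)
After Oct 9: 742 on hand, pool $17,493.60 (≈ $23.5763 each)
After Oct 12: 1120 on hand, pool $27,813.00 (≈ $24.8330 each)
After Oct 14: 1387 on hand, pool $34,835.10 (≈ $25.1154 each)
Oct 15, sell 1049: 1049/1387 × $34,835.10 → $26,346.08
After Oct 16: 608 on hand, pool $17,223.52 (≈ $28.3282 each)
After Oct 18: 738 on hand, pool $21,383.52 (≈ $28.9750 each)
Oct 19, sell 441: 441/738 × $21,383.52 → $12,777.95
Total COGS = $26,346.08 + $12,777.95 = $39,124.03
Ending inventory (cost pool remaining) = $8,605.57

COGS = $39,124.03; ending inventory = $8,605.57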